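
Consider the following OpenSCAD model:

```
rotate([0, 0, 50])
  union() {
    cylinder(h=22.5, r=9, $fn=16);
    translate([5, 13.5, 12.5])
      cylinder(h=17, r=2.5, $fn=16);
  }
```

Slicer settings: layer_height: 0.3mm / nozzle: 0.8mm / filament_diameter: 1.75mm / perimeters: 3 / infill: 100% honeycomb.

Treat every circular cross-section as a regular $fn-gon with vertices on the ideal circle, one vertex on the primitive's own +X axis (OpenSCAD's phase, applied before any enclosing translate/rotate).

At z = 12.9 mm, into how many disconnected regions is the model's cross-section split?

2

At z = 12.9 mm: the r=9 cylinder gives a regular 16-gon of circumradius 9 (constant along its height); the r=2.5 cylinder at (5, 13.5) gives a regular 16-gon of circumradius 2.5 (constant along its height); Merging all regions: the 2 present regions are separate (no shared area or edge), so areas and boundary lengths simply add and each stays a separate island — 2 connected regions; (rotated 50° about Z; rotation is an isometry so areas/perimeters/island counts are preserved). The result has 2 disconnected regions.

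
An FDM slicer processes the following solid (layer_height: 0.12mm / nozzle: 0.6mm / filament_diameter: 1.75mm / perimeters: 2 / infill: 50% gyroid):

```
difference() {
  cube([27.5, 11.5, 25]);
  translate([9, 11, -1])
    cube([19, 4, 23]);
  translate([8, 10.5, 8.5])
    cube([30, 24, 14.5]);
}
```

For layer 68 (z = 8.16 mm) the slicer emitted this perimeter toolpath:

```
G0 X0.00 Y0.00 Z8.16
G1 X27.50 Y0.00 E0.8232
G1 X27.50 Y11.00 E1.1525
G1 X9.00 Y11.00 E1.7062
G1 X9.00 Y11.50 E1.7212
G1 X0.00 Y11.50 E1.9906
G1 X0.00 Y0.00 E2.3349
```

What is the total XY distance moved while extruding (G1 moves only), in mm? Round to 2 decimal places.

78.00 mm

Sum the Euclidean lengths of each G1 segment: total = 78.00 mm.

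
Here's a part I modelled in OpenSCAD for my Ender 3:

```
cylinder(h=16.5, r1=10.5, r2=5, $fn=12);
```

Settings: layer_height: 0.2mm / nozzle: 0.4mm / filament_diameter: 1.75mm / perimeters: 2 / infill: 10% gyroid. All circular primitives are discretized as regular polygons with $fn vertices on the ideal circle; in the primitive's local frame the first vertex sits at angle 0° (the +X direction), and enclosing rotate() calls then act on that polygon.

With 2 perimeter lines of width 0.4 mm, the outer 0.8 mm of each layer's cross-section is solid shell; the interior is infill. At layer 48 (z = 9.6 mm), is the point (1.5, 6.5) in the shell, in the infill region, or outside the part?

shell

At z = 9.6 mm: the cone contributes a regular 12-gon of circumradius 7.300 (interpolated between r1=10.5 and r2=5 at t=0.582). Overall, the cross-section is a single solid region. The nearest boundary edge runs (3.65, 6.32)→(0.00, 7.30); distance from the point to it = 0.38 mm. The point is inside the cross-section, 0.38 mm from the nearest boundary — within the 0.8 mm shell band (2 × 0.4).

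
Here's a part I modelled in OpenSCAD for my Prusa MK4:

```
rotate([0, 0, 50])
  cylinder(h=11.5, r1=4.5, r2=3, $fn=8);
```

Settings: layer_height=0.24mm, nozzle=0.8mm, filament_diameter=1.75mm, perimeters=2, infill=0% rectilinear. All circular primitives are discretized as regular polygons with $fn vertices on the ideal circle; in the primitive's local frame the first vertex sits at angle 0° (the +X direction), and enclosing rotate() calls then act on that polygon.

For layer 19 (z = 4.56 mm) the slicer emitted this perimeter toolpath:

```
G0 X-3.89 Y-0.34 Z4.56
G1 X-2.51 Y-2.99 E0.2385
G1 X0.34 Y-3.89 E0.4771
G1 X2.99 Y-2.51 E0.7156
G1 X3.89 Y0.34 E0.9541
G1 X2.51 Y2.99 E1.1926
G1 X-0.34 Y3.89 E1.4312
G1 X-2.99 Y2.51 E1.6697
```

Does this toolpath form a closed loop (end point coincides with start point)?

no

Start point (G0): (-3.89, -0.34). End point (last G1): the path does not return to the start — open.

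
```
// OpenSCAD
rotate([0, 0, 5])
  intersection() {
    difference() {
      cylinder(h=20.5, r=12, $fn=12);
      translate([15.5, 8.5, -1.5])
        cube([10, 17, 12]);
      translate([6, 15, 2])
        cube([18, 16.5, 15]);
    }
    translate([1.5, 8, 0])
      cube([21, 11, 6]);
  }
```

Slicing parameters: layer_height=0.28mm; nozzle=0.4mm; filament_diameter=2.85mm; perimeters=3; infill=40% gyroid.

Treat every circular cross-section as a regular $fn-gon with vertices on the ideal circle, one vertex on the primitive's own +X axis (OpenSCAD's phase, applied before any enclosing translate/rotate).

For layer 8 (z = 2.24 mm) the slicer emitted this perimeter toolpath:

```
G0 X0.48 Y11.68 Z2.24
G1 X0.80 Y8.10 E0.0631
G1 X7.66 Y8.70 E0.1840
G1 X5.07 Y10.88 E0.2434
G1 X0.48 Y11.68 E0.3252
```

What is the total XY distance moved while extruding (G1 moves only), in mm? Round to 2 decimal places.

18.52 mm

Sum the Euclidean lengths of each G1 segment: total = 18.52 mm.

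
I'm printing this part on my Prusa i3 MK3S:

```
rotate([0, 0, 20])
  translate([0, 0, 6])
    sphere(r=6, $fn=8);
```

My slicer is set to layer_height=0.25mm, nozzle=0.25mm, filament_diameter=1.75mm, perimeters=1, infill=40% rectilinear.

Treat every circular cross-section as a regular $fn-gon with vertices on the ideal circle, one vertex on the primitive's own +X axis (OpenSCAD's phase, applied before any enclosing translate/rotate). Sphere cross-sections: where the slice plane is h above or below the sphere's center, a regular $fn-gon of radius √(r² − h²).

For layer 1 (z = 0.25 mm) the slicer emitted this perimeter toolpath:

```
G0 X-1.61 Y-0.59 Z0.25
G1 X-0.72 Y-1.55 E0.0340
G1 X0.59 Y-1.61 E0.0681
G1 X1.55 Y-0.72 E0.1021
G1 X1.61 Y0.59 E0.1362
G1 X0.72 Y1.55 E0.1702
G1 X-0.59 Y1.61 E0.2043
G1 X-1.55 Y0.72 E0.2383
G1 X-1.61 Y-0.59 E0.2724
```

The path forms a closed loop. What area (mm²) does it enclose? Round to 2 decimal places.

Apply the shoelace formula to the sequence of (X, Y) vertices; enclosed area = 8.29 mm².

8.29 mm²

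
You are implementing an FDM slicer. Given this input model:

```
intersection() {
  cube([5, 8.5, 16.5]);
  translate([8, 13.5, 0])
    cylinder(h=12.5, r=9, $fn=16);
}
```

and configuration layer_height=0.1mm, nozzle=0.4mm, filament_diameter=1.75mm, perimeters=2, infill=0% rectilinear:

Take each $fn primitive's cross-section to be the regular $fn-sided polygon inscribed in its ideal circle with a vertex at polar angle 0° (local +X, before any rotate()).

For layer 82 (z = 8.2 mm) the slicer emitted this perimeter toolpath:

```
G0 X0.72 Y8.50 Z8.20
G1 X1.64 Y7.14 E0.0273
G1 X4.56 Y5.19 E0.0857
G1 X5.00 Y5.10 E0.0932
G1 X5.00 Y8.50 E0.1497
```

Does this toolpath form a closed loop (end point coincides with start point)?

no

Start point (G0): (0.72, 8.50). End point (last G1): the path does not return to the start — open.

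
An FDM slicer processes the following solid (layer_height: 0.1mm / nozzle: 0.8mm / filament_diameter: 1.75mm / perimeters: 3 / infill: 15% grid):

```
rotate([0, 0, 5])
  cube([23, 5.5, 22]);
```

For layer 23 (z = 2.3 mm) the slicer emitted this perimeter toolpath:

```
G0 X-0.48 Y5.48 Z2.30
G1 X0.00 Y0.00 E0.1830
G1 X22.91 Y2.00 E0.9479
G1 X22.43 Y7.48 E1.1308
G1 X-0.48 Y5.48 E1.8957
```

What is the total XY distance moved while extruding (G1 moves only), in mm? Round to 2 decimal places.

Sum the Euclidean lengths of each G1 segment: total = 57.00 mm.

57.00 mm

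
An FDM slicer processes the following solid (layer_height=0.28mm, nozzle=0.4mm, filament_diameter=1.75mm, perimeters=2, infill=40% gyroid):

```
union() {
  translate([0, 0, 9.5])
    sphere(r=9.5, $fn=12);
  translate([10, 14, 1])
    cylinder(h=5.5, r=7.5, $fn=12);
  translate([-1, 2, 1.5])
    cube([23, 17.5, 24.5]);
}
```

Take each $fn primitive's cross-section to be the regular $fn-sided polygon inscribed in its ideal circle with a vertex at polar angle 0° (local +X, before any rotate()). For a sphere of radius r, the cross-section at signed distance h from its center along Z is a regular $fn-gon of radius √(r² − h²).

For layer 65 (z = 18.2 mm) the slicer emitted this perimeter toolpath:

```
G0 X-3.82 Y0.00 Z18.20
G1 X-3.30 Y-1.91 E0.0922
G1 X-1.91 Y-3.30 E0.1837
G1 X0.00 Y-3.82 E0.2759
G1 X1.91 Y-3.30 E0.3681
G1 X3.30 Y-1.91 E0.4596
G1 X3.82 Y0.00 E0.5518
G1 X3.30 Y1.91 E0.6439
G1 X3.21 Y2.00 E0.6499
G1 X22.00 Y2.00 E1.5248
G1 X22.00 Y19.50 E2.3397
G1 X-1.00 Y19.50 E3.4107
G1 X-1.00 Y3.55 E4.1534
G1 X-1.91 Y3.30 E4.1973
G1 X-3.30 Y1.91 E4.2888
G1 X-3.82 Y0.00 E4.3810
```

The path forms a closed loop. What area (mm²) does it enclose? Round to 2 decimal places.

Apply the shoelace formula to the sequence of (X, Y) vertices; enclosed area = 440.66 mm².

440.66 mm²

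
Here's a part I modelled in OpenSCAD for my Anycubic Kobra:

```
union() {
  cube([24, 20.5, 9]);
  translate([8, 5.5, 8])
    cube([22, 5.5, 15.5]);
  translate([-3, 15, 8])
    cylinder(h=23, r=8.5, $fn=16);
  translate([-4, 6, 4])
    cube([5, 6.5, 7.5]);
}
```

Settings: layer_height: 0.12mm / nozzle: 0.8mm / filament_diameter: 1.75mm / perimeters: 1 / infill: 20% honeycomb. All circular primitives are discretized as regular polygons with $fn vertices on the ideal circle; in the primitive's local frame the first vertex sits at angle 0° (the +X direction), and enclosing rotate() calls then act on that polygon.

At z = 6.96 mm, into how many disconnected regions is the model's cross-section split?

1

At z = 6.96 mm: the cube (footprint 24×20.5) is included at this height; the cube at (8, 5.5) does not reach this height (z outside [8, 23.5]); the cylinder at (-3, 15) is absent (z outside [8, 31]); the cube at (-4, 6) is present — its section is the full 5×6.5 rectangle; Merging all regions: the regions partially overlap (shared area 6.50 mm²), so overlapping operands fuse into one piece — 1 connected region. The result has 1 disconnected region.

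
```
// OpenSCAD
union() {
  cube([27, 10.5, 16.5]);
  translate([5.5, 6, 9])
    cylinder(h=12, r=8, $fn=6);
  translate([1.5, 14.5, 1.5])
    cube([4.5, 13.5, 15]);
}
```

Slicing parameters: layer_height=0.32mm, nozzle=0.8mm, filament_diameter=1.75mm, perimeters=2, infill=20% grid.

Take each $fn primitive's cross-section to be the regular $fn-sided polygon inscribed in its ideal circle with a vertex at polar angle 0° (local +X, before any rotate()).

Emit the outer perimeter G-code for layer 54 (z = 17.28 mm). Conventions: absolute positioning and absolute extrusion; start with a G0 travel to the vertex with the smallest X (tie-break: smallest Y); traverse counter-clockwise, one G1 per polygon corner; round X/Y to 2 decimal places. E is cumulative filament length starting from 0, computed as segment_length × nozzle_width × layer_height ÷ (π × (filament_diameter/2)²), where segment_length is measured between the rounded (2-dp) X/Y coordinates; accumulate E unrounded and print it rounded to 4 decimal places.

G0 X-2.50 Y6.00 Z17.28
G1 X1.50 Y-0.93 E0.8516
G1 X9.50 Y-0.93 E1.7031
G1 X13.50 Y6.00 E2.5547
G1 X9.50 Y12.93 E3.4063
G1 X1.50 Y12.93 E4.2578
G1 X-2.50 Y6.00 E5.1094

At z = 17.28 mm: the cube is not intersected at this z (z outside [0, 16.5]); the r=8 cylinder at (5.5, 6) gives a regular 6-gon of circumradius 8 (constant along its height); the cube at (1.5, 14.5) does not reach this height (z outside [1.5, 16.5]); Taking the union: only the r=8 cylinder at (5.5, 6) is present, so the union is just that shape — 1 connected region. The outline is a single polygon with 6 vertices. Extrusion per mm of travel: 0.8 × 0.32 / (π × 0.875²) = 0.106432. Accumulating E over each segment gives final E = 5.1094.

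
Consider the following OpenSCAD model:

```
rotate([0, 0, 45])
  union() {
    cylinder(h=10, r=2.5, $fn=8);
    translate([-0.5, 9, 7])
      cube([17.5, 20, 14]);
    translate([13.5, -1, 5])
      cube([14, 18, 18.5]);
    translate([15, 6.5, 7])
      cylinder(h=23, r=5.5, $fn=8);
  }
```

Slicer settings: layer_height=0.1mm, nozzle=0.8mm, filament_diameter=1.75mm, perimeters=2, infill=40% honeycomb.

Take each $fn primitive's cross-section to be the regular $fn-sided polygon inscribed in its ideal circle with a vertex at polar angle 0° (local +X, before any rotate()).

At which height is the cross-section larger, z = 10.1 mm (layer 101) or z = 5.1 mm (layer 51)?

Layer 101 (z = 10.1): the cylinder is absent (z outside [0, 10]); the cube at (-0.5, 9) (footprint 17.5×20) is included at this height (area 350.00 mm²); the cube at (13.5, -1) (footprint 14×18) is included at this height (area 252.00 mm²); the r=5.5 cylinder at (15, 6.5) gives a regular 8-gon of circumradius 5.5 (constant along its height) (area = (8/2)·5.500²·sin(360°/8) = 85.56 mm²); Combining (union): the regions partially overlap — summed areas 687.56 mm² minus the doubly-counted overlap 91.25 mm² gives 596.31 mm² — area = 596.31 mm²; (whole slice rotated 45° about Z — lengths, areas and connectivity unchanged). So its area = 596.31 mm². Layer 51 (z = 5.1): the cylinder: section is a regular 8-gon, circumradius r=2.5 (area = (8/2)·2.500²·sin(360°/8) = 17.68 mm²); the cube at (-0.5, 9) is absent (z outside [7, 21]); the 14×18 cube at (13.5, -1) contributes its full rectangle (area 252.00 mm²); the cylinder at (15, 6.5) does not reach this height (z outside [7, 30]); Taking the union: the 2 present regions are separate (no shared area or edge), so areas and boundary lengths simply add and each stays a separate island — area = 269.68 mm²; (rotated 45° about Z; rotation is an isometry so areas/perimeters/island counts are preserved). So its area = 269.68 mm². Layer 101 is larger (596.31 vs 269.68 mm²).

layer 101 (z = 10.1 mm)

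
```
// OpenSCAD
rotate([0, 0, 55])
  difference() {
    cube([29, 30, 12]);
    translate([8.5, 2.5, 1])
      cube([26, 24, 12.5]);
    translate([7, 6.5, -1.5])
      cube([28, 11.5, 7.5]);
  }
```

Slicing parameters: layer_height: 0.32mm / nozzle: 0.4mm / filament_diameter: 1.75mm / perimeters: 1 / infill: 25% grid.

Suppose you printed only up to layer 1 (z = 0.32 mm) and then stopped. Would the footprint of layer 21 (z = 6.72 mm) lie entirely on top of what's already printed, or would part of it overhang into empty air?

Compare the two slices. At z = 0.32: the cube (footprint 29×30) is included at this height (area 870.00 mm²); the cube at (8.5, 2.5) is not intersected at this z (z outside [1, 13.5]); the 28×11.5 cube at (7, 6.5) contributes its full rectangle (area 322.00 mm²); After the difference (first − rest): starting from the 29×30 cube (870.00 mm²), the 28×11.5 cube at (7, 6.5) partially overlaps it — only the 253.00 mm² overlap (of its 322.00 mm²) is removed, clipping the outline — area = 617.00 mm²; (whole slice rotated 55° about Z — lengths, areas and connectivity unchanged). At z = 6.72: the cube (footprint 29×30) is included at this height (area 870.00 mm²); the cube at (8.5, 2.5) is present — its section is the full 26×24 rectangle (area 624.00 mm²); the cube at (7, 6.5) is not intersected at this z (z outside [-1.5, 6]); Subtracting the remaining from the first: starting from the 29×30 cube (870.00 mm²), the 26×24 cube at (8.5, 2.5) partially overlaps it — only the 492.00 mm² overlap (of its 624.00 mm²) is removed, clipping the outline — area = 378.00 mm²; (whole slice rotated 55° about Z — lengths, areas and connectivity unchanged). Checking containment: at z = 6.72 the cross-section extends beyond the z = 0.32 cross-section by about 17.25 mm².

part overhangs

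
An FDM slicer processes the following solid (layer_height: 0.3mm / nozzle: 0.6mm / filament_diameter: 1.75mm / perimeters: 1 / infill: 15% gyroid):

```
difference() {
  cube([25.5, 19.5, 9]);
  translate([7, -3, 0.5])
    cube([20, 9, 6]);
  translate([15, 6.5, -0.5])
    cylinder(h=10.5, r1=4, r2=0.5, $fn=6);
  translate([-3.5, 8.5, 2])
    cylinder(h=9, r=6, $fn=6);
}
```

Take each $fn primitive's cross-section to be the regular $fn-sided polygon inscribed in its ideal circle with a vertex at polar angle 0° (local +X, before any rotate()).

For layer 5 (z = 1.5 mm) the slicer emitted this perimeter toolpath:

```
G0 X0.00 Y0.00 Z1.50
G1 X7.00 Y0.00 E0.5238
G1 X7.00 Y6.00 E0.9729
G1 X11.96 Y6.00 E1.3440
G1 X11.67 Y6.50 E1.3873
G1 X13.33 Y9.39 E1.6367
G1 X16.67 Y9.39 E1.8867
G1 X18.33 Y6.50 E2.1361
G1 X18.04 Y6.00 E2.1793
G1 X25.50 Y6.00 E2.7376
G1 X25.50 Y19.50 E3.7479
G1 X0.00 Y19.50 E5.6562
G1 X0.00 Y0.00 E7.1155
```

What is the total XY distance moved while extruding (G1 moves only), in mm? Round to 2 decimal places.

Sum the Euclidean lengths of each G1 segment: total = 95.08 mm.

95.08 mm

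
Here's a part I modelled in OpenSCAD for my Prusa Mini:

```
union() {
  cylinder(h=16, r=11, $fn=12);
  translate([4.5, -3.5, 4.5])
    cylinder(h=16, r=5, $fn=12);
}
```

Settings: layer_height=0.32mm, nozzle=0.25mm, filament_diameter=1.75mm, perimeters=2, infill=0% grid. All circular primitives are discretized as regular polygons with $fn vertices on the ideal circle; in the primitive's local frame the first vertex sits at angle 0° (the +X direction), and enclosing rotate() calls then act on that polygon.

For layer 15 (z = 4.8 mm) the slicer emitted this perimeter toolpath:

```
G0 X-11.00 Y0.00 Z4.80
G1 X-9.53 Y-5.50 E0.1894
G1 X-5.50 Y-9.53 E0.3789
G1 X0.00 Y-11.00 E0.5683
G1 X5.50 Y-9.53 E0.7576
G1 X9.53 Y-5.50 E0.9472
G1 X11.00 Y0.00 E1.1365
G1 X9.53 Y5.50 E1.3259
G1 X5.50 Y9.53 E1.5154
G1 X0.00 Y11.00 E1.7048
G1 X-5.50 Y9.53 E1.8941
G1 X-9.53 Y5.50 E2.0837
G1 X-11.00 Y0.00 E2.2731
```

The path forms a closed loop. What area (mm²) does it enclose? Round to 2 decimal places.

Apply the shoelace formula to the sequence of (X, Y) vertices; enclosed area = 363.14 mm².

363.14 mm²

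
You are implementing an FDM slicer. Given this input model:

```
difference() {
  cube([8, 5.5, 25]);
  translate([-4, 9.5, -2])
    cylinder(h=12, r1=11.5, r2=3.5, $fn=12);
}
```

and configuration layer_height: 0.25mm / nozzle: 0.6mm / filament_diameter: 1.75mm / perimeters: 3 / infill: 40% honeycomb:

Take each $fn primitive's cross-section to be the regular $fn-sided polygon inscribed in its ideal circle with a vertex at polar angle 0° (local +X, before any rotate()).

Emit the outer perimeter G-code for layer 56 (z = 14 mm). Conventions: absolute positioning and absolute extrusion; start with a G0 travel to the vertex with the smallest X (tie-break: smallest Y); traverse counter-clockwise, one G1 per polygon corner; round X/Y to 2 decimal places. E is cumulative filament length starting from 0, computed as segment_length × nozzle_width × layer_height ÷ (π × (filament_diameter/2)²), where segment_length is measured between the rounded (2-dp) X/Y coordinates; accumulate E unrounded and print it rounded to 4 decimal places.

At z = 14 mm: the cube (footprint 8×5.5) is included at this height; the cone at (-4, 9.5) does not reach this height (z outside [-2, 10]); After the difference (first − rest): none of the subtracted shapes is present at this height, so the 8×5.5 cube is unchanged — 1 connected region. The outline is a single polygon with 4 vertices. Extrusion per mm of travel: 0.6 × 0.25 / (π × 0.875²) = 0.062363. Accumulating E over each segment gives final E = 1.6838.

G0 X0.00 Y0.00 Z14.00
G1 X8.00 Y0.00 E0.4989
G1 X8.00 Y5.50 E0.8419
G1 X0.00 Y5.50 E1.3408
G1 X0.00 Y0.00 E1.6838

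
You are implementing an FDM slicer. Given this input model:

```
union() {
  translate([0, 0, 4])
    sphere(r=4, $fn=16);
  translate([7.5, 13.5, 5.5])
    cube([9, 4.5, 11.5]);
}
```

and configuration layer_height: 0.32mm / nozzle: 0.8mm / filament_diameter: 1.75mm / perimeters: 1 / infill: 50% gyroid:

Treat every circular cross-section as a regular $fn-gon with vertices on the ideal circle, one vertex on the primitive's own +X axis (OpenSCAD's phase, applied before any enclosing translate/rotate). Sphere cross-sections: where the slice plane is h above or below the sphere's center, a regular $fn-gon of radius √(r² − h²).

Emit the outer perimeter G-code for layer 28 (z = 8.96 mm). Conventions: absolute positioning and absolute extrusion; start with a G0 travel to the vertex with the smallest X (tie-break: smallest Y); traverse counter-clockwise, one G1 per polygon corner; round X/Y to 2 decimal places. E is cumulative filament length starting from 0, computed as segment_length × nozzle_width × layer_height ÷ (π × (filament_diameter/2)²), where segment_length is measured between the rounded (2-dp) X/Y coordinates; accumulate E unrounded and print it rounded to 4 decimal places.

G0 X7.50 Y13.50 Z8.96
G1 X16.50 Y13.50 E0.9579
G1 X16.50 Y18.00 E1.4368
G1 X7.50 Y18.00 E2.3947
G1 X7.50 Y13.50 E2.8737

At z = 8.96 mm: the sphere is not intersected at this z (|z−center|=4.960 > r=4); the cube at (7.5, 13.5) is present — its section is the full 9×4.5 rectangle; Combining (union): only the 9×4.5 cube at (7.5, 13.5) is present, so the union is just that shape — 1 connected region. The outline is a single polygon with 4 vertices. Extrusion per mm of travel: 0.8 × 0.32 / (π × 0.875²) = 0.106432. Accumulating E over each segment gives final E = 2.8737.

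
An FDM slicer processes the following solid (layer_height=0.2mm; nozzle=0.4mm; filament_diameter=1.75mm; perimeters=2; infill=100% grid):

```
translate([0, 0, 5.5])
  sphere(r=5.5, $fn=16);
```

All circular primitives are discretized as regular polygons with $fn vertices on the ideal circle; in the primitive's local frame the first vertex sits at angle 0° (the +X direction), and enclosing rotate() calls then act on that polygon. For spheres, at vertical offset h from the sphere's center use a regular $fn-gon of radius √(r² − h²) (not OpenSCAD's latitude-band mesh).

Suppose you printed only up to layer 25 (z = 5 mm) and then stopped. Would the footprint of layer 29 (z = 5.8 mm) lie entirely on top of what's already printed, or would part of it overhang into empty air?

entirely on top

Compare the two slices. At z = 5: the sphere: section is a regular 16-gon, circumradius = √(r²−h²) = √(5.5²−0.5²) = 5.477 (area = (16/2)·5.477²·sin(360°/16) = 91.84 mm²). At z = 5.8: the r=5.5 sphere contributes a regular 16-gon of circumradius √(5.5²−0.3²) = 5.492 (area = (16/2)·5.492²·sin(360°/16) = 92.33 mm²). Checking containment: the cross-section at z = 5.8 is a subset of the cross-section at z = 5.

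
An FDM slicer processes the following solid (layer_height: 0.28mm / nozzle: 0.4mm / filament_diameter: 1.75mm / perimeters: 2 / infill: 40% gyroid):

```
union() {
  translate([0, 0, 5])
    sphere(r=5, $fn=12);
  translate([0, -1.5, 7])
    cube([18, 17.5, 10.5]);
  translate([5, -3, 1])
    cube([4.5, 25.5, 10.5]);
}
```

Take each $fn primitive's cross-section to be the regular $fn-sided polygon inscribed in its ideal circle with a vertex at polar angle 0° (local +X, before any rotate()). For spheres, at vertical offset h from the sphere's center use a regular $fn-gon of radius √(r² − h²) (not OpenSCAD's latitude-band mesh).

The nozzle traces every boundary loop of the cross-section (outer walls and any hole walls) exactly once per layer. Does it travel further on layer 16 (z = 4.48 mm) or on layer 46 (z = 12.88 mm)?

Layer 16 (z = 4.48): the sphere: section is a regular 12-gon, circumradius = √(r²−h²) = √(5²−0.52²) = 4.973 (perimeter = 2·12·4.973·sin(180°/12) = 30.89 mm); the cube at (0, -1.5) does not reach this height (z outside [7, 17.5]); the cube at (5, -3) is present — its section is the full 4.5×25.5 rectangle (perimeter 60.00 mm); Merging all regions: the 2 present regions are separate (no shared area or edge), so areas and boundary lengths simply add and each stays a separate island — boundary = 90.89 mm. So its perimeter = 90.89 mm. Layer 46 (z = 12.88): the sphere is absent (|z−center|=7.880 > r=5); the 18×17.5 cube at (0, -1.5) contributes its full rectangle (perimeter 71.00 mm); the cube at (5, -3) is absent (z outside [1, 11.5]); Combining (union): only the 18×17.5 cube at (0, -1.5) is present, so the union is just that shape — boundary = 71.00 mm. So its perimeter = 71.00 mm. Layer 16 is larger (90.89 vs 71.00 mm).

layer 16 (z = 4.48 mm)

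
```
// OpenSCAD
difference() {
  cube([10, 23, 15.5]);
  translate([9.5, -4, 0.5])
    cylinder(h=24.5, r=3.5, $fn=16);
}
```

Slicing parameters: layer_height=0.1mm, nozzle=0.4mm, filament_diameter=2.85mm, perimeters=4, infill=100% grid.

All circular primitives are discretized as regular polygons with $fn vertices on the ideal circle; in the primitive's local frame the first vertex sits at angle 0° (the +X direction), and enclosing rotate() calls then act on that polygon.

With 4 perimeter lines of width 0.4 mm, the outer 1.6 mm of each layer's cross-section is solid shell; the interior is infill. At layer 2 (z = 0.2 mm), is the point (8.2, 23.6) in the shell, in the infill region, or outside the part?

At z = 0.2 mm: the cube is present — its section is the full 10×23 rectangle; the cylinder at (9.5, -4) is absent (z outside [0.5, 25]); After the difference (first − rest): none of the subtracted shapes is present at this height, so the 10×23 cube is unchanged — 1 connected region. Overall, the cross-section is a single solid region. The nearest boundary edge runs (10.00, 23.00)→(0.00, 23.00); distance from the point to it = 0.60 mm. The point is not inside any of the regions above, so it lies outside the cross-section (0.60 mm from the nearest boundary).

outside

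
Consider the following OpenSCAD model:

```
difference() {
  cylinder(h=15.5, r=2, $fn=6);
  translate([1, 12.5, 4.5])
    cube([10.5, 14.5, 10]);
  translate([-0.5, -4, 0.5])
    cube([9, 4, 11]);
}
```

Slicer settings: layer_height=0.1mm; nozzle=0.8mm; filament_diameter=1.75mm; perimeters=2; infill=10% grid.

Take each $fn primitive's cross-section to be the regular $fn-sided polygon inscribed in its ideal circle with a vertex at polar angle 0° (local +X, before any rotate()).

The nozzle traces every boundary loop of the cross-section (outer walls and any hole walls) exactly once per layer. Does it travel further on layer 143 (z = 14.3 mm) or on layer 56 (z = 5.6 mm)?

Layer 143 (z = 14.3): the cylinder: section is a regular 6-gon, circumradius r=2 (perimeter = 2·6·2.000·sin(180°/6) = 12.00 mm); the cube at (1, 12.5) is present — its section is the full 10.5×14.5 rectangle (perimeter 50.00 mm); the cube at (-0.5, -4) is absent (z outside [0.5, 11.5]); After the difference (first − rest): starting from the r=2 cylinder, the 10.5×14.5 cube at (1, 12.5) misses the remaining region (no effect) — boundary = 12.00 mm. So its perimeter = 12.00 mm. Layer 56 (z = 5.6): the r=2 cylinder contributes a regular 6-gon of circumradius 2 (perimeter = 2·6·2.000·sin(180°/6) = 12.00 mm); the 10.5×14.5 cube at (1, 12.5) contributes its full rectangle (perimeter 50.00 mm); the 9×4 cube at (-0.5, -4) contributes its full rectangle (perimeter 26.00 mm); Taking the first minus the rest: starting from the r=2 cylinder, the 10.5×14.5 cube at (1, 12.5) misses the remaining region (no effect); the 9×4 cube at (-0.5, -4) partially overlaps it — only the 3.46 mm² overlap (of its 36.00 mm²) is removed, clipping the outline — boundary = 12.73 mm. So its perimeter = 12.73 mm. Layer 56 is larger (12.73 vs 12.00 mm).

layer 56 (z = 5.6 mm)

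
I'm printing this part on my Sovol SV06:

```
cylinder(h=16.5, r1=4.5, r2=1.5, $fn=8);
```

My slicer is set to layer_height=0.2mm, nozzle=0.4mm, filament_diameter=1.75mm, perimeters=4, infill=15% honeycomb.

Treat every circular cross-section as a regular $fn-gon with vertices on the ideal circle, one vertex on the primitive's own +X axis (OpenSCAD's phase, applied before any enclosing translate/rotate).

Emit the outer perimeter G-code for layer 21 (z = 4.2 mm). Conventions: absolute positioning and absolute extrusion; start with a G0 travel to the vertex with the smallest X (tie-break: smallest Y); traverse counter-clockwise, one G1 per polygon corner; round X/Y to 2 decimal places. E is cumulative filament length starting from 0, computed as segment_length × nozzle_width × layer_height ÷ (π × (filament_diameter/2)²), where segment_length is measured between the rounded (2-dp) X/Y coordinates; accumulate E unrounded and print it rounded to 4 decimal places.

G0 X-3.74 Y0.00 Z4.20
G1 X-2.64 Y-2.64 E0.0951
G1 X0.00 Y-3.74 E0.1902
G1 X2.64 Y-2.64 E0.2854
G1 X3.74 Y0.00 E0.3805
G1 X2.64 Y2.64 E0.4756
G1 X0.00 Y3.74 E0.5707
G1 X-2.64 Y2.64 E0.6659
G1 X-3.74 Y0.00 E0.7610

At z = 4.2 mm: the cone: at t=0.255 of its height the radius interpolates to r₁+(r₂−r₁)t = 3.736, giving a regular 8-gon of that circumradius. The outline is a single polygon with 8 vertices. Extrusion per mm of travel: 0.4 × 0.2 / (π × 0.875²) = 0.033260. Accumulating E over each segment gives final E = 0.7610.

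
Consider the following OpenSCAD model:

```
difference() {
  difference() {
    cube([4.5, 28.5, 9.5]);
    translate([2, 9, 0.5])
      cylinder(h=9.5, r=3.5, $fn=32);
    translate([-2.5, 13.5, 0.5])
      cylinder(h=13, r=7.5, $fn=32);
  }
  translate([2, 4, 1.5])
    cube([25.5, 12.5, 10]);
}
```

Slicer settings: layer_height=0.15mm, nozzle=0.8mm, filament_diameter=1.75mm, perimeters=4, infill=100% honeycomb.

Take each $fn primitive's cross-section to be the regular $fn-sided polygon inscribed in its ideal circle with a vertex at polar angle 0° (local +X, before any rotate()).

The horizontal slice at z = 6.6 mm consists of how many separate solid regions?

2

At z = 6.6 mm: the cube (footprint 4.5×28.5) is included at this height; the r=3.5 cylinder at (2, 9) gives a regular 32-gon of circumradius 3.5 (constant along its height); the r=7.5 cylinder at (-2.5, 13.5) gives a regular 32-gon of circumradius 7.5 (constant along its height); After the difference (first − rest): starting from the 4.5×28.5 cube, the r=3.5 cylinder at (2, 9) partially overlaps it — only the 28.96 mm² overlap (of its 38.24 mm²) is removed, clipping the outline; the r=7.5 cylinder at (-2.5, 13.5) partially overlaps it — only the 30.50 mm² overlap (of its 175.58 mm²) is removed, clipping the outline — 2 connected regions; the cube at (2, 4) is present — its section is the full 25.5×12.5 rectangle; Taking the first minus the rest: starting from the result so far, the 25.5×12.5 cube at (2, 4) partially overlaps it — only the 4.62 mm² overlap (of its 318.75 mm²) is removed, clipping the outline — 2 connected regions. The result has 2 disconnected regions.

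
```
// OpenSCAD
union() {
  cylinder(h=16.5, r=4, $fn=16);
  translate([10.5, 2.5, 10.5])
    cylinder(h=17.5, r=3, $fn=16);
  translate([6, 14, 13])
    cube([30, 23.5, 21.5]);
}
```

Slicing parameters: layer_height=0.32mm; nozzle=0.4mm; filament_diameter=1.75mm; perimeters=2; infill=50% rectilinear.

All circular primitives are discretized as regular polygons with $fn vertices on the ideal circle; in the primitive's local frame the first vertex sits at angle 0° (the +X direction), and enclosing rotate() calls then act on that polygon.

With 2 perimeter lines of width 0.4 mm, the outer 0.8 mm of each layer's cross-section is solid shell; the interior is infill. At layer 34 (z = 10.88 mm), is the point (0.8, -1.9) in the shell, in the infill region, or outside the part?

At z = 10.88 mm: the r=4 cylinder gives a regular 16-gon of circumradius 4 (constant along its height); the r=3 cylinder at (10.5, 2.5) gives a regular 16-gon of circumradius 3 (constant along its height); the cube at (6, 14) does not reach this height (z outside [13, 34.5]); Taking the union: the 2 present regions are separate (no shared area or edge), so areas and boundary lengths simply add and each stays a separate island — 2 connected regions. Overall, the cross-section has 2 separate islands. The nearest boundary edge runs (2.83, -2.83)→(1.53, -3.70); distance from the point to it = 1.90 mm. (Shell/infill is judged within the island containing the point — the largest one.) The point is inside the cross-section and 1.90 mm from the nearest boundary — more than the 0.8 mm shell width (2 × 0.4), so it's in the infill interior.

infill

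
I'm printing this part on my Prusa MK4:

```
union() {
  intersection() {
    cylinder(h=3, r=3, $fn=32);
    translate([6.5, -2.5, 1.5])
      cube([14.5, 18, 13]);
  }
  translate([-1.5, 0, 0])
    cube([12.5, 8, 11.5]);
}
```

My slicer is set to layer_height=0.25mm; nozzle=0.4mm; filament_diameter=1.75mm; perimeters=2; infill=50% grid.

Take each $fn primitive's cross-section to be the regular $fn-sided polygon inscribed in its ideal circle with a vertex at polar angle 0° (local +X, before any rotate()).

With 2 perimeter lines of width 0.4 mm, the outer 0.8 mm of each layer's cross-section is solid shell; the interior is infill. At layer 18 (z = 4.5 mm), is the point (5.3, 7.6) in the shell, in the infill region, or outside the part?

At z = 4.5 mm: the cylinder is absent (z outside [0, 3]); the cube at (6.5, -2.5) is present — its section is the full 14.5×18 rectangle; After intersecting: at least one operand is absent at this height, so nothing remains; the 12.5×8 cube at (-1.5, 0) contributes its full rectangle; Merging all regions: only the 12.5×8 cube at (-1.5, 0) is present, so the union is just that shape — 1 connected region. Overall, the cross-section is a single solid region. The nearest boundary edge runs (11.00, 8.00)→(-1.50, 8.00); distance from the point to it = 0.40 mm. The point is inside the cross-section, 0.40 mm from the nearest boundary — within the 0.8 mm shell band (2 × 0.4).

shell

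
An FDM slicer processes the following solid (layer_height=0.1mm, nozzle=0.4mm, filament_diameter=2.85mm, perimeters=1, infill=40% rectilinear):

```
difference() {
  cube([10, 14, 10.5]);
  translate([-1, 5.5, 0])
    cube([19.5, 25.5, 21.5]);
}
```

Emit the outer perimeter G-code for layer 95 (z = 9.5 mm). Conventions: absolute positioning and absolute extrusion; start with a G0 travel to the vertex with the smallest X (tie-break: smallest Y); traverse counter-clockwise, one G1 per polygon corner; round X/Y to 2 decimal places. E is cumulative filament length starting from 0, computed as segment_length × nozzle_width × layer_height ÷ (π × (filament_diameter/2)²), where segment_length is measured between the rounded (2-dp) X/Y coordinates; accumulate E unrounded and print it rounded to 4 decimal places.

G0 X0.00 Y0.00 Z9.50
G1 X10.00 Y0.00 E0.0627
G1 X10.00 Y5.50 E0.0972
G1 X0.00 Y5.50 E0.1599
G1 X0.00 Y0.00 E0.1944

At z = 9.5 mm: the cube is present — its section is the full 10×14 rectangle; the cube at (-1, 5.5) (footprint 19.5×25.5) is included at this height; Taking the first minus the rest: starting from the 10×14 cube, the 19.5×25.5 cube at (-1, 5.5) partially overlaps it — only the 85.00 mm² overlap (of its 497.25 mm²) is removed, clipping the outline — 1 connected region. The outline is a single polygon with 4 vertices. Extrusion per mm of travel: 0.4 × 0.1 / (π × 1.425²) = 0.006270. Accumulating E over each segment gives final E = 0.1944.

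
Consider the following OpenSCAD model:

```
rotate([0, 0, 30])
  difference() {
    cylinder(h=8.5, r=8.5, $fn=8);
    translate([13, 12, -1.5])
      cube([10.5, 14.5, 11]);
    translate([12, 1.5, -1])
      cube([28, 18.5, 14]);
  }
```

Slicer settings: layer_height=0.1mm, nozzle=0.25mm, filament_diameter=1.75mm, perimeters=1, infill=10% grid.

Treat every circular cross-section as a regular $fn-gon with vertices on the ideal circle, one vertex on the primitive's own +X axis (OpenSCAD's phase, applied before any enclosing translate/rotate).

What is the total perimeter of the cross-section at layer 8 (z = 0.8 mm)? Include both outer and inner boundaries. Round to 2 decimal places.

52.04 mm

At z = 0.8 mm: the r=8.5 cylinder contributes a regular 8-gon of circumradius 8.5 (perimeter = 2·8·8.500·sin(180°/8) = 52.04 mm); the cube at (13, 12) is present — its section is the full 10.5×14.5 rectangle (perimeter 50.00 mm); the cube at (12, 1.5) (footprint 28×18.5) is included at this height (perimeter 93.00 mm); Taking the first minus the rest: starting from the r=8.5 cylinder, the 10.5×14.5 cube at (13, 12) misses the remaining region (no effect); the 28×18.5 cube at (12, 1.5) misses the remaining region (no effect) — boundary = 52.04 mm; (whole slice rotated 30° about Z — lengths, areas and connectivity unchanged). Overall, the cross-section is a single solid region. Total boundary length (outer) = 52.04 mm.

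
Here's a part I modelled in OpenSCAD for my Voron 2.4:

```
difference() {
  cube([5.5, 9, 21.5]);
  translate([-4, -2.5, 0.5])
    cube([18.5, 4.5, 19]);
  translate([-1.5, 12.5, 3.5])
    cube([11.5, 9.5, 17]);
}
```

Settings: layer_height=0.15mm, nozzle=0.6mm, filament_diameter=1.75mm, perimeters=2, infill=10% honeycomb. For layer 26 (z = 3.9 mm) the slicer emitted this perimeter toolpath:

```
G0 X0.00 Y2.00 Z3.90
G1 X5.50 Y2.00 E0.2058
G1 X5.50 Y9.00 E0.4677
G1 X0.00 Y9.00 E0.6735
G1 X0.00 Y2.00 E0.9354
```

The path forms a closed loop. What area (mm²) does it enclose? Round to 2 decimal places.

38.50 mm²

Apply the shoelace formula to the sequence of (X, Y) vertices; enclosed area = 38.50 mm².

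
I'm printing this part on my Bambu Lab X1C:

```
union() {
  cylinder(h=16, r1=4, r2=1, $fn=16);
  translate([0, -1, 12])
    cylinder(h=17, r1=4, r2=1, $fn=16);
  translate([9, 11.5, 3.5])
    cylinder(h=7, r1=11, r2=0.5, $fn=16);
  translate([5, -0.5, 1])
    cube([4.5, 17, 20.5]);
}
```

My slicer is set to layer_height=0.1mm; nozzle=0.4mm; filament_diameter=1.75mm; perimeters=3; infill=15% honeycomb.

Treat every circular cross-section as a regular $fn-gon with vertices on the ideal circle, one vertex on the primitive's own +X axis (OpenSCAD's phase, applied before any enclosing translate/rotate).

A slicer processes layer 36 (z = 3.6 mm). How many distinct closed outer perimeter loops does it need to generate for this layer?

At z = 3.6 mm: the cone (r1=4→r2=1) has section circumradius 3.325 here — a regular 16-gon; the cone at (0, -1) does not reach this height (z outside [12, 29]); the cone at (9, 11.5) contributes a regular 16-gon of circumradius 10.850 (interpolated between r1=11 and r2=0.5 at t=0.014); the cube at (5, -0.5) is present — its section is the full 4.5×17 rectangle; Combining (union): the regions partially overlap (shared area 69.71 mm²), so overlapping operands fuse into one piece — 2 connected regions. The result has 2 disconnected regions.

2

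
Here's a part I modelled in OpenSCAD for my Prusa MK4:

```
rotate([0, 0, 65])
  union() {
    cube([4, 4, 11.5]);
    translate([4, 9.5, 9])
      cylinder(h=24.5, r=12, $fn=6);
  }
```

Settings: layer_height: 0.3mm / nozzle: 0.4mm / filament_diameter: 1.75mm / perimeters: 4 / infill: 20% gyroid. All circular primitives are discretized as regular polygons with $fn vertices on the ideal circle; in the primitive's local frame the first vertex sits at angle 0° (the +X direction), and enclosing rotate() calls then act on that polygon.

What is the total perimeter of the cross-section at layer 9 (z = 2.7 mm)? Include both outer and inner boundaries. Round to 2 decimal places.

16.00 mm

At z = 2.7 mm: the cube is present — its section is the full 4×4 rectangle (perimeter 16.00 mm); the cylinder at (4, 9.5) does not reach this height (z outside [9, 33.5]); Taking the union: only the 4×4 cube is present, so the union is just that shape — boundary = 16.00 mm; (rotated 65° about Z; rotation is an isometry so areas/perimeters/island counts are preserved). Overall, the cross-section is a single solid region. Total boundary length (outer) = 16.00 mm.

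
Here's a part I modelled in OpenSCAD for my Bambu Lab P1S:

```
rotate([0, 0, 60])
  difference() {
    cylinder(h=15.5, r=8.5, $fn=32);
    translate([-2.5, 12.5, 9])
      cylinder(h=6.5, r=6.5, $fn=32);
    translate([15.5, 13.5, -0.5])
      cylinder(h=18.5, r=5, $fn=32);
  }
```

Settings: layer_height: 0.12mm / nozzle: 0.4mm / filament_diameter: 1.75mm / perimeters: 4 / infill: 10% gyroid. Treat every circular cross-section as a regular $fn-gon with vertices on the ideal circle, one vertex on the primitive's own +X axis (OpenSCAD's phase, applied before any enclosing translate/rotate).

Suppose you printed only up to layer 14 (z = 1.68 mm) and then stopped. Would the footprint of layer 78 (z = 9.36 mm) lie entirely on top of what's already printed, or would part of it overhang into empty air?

Compare the two slices. At z = 1.68: the r=8.5 cylinder gives a regular 32-gon of circumradius 8.5 (constant along its height) (area = (32/2)·8.500²·sin(360°/32) = 225.52 mm²); the cylinder at (-2.5, 12.5) is absent (z outside [9, 15.5]); the r=5 cylinder at (15.5, 13.5) gives a regular 32-gon of circumradius 5 (constant along its height) (area = (32/2)·5.000²·sin(360°/32) = 78.04 mm²); After the difference (first − rest): starting from the r=8.5 cylinder (225.52 mm²), the r=5 cylinder at (15.5, 13.5) misses the remaining region (no effect) — area = 225.52 mm²; (whole slice rotated 60° about Z — lengths, areas and connectivity unchanged). At z = 9.36: the r=8.5 cylinder contributes a regular 32-gon of circumradius 8.5 (area = (32/2)·8.500²·sin(360°/32) = 225.52 mm²); the cylinder at (-2.5, 12.5): section is a regular 32-gon, circumradius r=6.5 (area = (32/2)·6.500²·sin(360°/32) = 131.88 mm²); the r=5 cylinder at (15.5, 13.5) contributes a regular 32-gon of circumradius 5 (area = (32/2)·5.000²·sin(360°/32) = 78.04 mm²); After the difference (first − rest): starting from the r=8.5 cylinder (225.52 mm²), the r=6.5 cylinder at (-2.5, 12.5) partially overlaps it — only the 11.55 mm² overlap (of its 131.88 mm²) is removed, clipping the outline; the r=5 cylinder at (15.5, 13.5) misses the remaining region (no effect) — area = 213.98 mm²; (rotated 60° about Z; rotation is an isometry so areas/perimeters/island counts are preserved). Checking containment: the cross-section at z = 9.36 is a subset of the cross-section at z = 1.68.

entirely on top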